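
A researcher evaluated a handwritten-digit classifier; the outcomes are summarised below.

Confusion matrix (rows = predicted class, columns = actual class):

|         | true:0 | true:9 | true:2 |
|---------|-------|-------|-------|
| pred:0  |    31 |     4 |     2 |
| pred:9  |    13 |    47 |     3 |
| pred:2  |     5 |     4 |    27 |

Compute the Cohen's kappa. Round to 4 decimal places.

0.6506

Observed agreement pₒ = trace/N = 105/136 = 0.77206
Expected agreement pₑ = Σ (rowᵢ·colᵢ)/N² = (49·37 + 55·63 + 32·36)/136² = 0.34764
κ = (pₒ − pₑ)/(1 − pₑ) = (0.77206 − 0.34764)/(1 − 0.34764) = 0.6506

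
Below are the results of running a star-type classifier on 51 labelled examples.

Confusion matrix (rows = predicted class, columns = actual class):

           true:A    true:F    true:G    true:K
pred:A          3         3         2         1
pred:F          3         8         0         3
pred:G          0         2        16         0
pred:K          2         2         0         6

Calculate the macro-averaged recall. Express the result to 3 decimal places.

Per-class recall (TP/(TP+FN)):
  A: TP=3, FN=3+0+2=5 → 3/8 = 0.3750
  F: TP=8, FN=3+2+2=7 → 8/15 = 0.5333
  G: TP=16, FN=2+0+0=2 → 16/18 = 0.8889
  K: TP=6, FN=1+3+0=4 → 6/10 = 0.6000
Macro-recall = mean = (0.3750 + 0.5333 + 0.8889 + 0.6000) / 4 = 0.599

0.599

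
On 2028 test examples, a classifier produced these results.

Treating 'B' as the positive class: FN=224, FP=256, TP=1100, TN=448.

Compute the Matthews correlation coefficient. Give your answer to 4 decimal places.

0.4725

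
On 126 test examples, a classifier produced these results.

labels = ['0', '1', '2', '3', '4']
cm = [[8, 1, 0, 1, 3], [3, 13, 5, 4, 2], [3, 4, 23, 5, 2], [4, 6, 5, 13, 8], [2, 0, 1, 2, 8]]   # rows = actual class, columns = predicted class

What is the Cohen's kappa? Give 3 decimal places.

0.386

Observed agreement pₒ = trace/N = 65/126 = 0.5159
Expected agreement pₑ = Σ (rowᵢ·colᵢ)/N² = (13·20 + 27·24 + 37·34 + 36·25 + 13·23)/126² = 0.2120
κ = (pₒ − pₑ)/(1 − pₑ) = (0.5159 − 0.2120)/(1 − 0.2120) = 0.386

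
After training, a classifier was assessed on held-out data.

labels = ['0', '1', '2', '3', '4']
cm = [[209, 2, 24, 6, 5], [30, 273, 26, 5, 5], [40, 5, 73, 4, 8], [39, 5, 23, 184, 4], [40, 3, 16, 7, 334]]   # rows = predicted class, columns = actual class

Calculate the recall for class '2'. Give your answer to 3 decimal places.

0.451

Treat '2' as positive and all other classes as negative.
recall = TP/(TP+FN).
2: TP=73, FN=24+26+23+16=89 → 73/162 = 0.4506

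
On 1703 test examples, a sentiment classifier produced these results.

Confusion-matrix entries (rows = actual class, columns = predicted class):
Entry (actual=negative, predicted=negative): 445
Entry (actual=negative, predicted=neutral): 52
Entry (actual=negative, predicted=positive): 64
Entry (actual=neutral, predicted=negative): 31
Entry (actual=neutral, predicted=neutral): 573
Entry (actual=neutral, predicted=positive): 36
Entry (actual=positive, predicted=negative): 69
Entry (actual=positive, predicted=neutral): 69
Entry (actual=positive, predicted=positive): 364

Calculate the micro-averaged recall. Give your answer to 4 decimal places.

Micro-averaging pools counts across classes: ΣTP=1382, ΣFP=321, ΣFN=321.
Micro-recall = TP/(TP+FN) on pooled counts = 0.8115 (equals overall accuracy in single-label multiclass).

0.8115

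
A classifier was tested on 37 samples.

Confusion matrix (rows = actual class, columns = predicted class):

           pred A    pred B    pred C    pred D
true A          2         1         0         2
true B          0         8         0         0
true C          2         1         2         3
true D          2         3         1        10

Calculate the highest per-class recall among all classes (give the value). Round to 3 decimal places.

Per-class recall (TP/(TP+FN)):
  A: TP=2, FN=1+0+2=3 → 2/5 = 0.4000
  B: TP=8, FN=0+0+0=0 → 8/8 = 1.0000
  C: TP=2, FN=2+1+3=6 → 2/8 = 0.2500
  D: TP=10, FN=2+3+1=6 → 10/16 = 0.6250
Highest is class 'B' with recall = 1.000.

1.000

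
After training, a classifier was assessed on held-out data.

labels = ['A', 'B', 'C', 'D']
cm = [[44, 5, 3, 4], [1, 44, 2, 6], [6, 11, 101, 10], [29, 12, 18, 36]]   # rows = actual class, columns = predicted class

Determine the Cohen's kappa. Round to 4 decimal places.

0.5600

Observed agreement pₒ = trace/N = 225/332 = 0.67771
Expected agreement pₑ = Σ (rowᵢ·colᵢ)/N² = (56·80 + 53·72 + 128·124 + 95·56)/332² = 0.26753
κ = (pₒ − pₑ)/(1 − pₑ) = (0.67771 − 0.26753)/(1 − 0.26753) = 0.5600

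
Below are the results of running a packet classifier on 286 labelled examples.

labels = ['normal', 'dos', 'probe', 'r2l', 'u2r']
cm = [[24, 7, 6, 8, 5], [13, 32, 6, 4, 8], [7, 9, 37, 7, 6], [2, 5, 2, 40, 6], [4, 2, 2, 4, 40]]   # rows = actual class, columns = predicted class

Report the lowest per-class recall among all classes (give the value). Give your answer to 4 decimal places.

0.4800

Per-class recall (TP/(TP+FN)):
  normal: TP=24, FN=7+6+8+5=26 → 24/50 = 0.48000
  dos: TP=32, FN=13+6+4+8=31 → 32/63 = 0.50794
  probe: TP=37, FN=7+9+7+6=29 → 37/66 = 0.56061
  r2l: TP=40, FN=2+5+2+6=15 → 40/55 = 0.72727
  u2r: TP=40, FN=4+2+2+4=12 → 40/52 = 0.76923
Lowest is class 'normal' with recall = 0.4800.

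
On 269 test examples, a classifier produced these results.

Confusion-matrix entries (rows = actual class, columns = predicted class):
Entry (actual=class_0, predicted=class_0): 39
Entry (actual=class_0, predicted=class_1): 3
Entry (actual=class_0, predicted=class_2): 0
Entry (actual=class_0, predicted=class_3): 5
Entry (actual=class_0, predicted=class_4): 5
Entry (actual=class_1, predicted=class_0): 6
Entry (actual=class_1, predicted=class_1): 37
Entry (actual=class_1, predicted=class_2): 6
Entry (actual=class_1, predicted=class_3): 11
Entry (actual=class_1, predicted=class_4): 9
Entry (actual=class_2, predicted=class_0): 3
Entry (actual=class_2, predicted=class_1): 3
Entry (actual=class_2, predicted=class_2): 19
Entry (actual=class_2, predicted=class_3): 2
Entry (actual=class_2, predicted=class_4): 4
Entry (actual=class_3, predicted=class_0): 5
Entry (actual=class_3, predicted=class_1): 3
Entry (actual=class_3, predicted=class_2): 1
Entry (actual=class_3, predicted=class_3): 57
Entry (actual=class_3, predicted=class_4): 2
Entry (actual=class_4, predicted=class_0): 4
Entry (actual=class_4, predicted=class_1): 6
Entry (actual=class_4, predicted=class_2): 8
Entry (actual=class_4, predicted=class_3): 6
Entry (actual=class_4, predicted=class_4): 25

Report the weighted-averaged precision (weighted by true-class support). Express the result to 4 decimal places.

Per-class precision (TP/(TP+FP)):
  class_0: TP=39, FP=6+3+5+4=18 → 39/57 = 0.68421
  class_1: TP=37, FP=3+3+3+6=15 → 37/52 = 0.71154
  class_2: TP=19, FP=0+6+1+8=15 → 19/34 = 0.55882
  class_3: TP=57, FP=5+11+2+6=24 → 57/81 = 0.70370
  class_4: TP=25, FP=5+9+4+2=20 → 25/45 = 0.55556
Weighted-precision = Σ (supportᵢ/N)·precisionᵢ with N=269: (52/269)·0.68421 + (69/269)·0.71154 + (31/269)·0.55882 + (68/269)·0.70370 + (49/269)·0.55556 = 0.6583

0.6583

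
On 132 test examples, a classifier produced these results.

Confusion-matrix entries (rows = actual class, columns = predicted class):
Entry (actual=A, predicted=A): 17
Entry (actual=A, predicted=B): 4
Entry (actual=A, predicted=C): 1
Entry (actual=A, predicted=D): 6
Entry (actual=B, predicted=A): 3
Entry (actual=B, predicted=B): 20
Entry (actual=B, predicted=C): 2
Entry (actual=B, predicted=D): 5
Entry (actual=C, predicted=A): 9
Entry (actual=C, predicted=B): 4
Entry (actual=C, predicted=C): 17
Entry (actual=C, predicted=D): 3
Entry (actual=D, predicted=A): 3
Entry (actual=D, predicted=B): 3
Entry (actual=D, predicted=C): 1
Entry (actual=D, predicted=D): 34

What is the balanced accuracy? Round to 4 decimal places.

0.6546

Balanced accuracy = mean of per-class recall.
  A: recall = 17/28 = 0.60714
  B: recall = 20/30 = 0.66667
  C: recall = 17/33 = 0.51515
  D: recall = 34/41 = 0.82927
Mean = (0.60714 + 0.66667 + 0.51515 + 0.82927) / 4 = 0.6546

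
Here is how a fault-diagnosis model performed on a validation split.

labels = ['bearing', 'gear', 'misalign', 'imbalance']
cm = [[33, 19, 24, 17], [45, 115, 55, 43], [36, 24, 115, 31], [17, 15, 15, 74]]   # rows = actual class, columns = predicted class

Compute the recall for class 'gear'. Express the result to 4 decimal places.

0.4457

Treat 'gear' as positive and all other classes as negative.
recall = TP/(TP+FN).
gear: TP=115, FN=45+55+43=143 → 115/258 = 0.44574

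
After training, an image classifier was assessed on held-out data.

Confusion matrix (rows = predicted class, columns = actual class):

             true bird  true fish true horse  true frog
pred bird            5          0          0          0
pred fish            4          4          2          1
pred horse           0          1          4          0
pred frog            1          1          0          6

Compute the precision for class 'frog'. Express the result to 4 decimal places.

0.7500

One-vs-rest for 'frog': TP = diagonal; FP = other classes predicted 'frog'; FN = 'frog' predicted as other.
precision = TP/(TP+FP).
frog: TP=6, FP=1+1+0=2 → 6/8 = 0.75000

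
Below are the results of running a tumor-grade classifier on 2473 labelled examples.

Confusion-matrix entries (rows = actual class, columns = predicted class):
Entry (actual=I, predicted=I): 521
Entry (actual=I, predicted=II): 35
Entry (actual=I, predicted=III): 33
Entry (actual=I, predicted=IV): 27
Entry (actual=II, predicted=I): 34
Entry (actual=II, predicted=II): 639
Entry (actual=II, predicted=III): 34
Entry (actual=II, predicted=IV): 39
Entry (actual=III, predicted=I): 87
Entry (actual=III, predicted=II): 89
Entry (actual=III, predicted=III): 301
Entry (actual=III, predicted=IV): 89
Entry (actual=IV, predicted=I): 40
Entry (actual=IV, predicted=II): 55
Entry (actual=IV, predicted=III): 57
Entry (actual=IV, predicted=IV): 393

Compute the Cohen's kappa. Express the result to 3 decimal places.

Observed agreement pₒ = trace/N = 1854/2473 = 0.7497
Expected agreement pₑ = Σ (rowᵢ·colᵢ)/N² = (616·682 + 746·818 + 566·425 + 545·548)/2473² = 0.2566
κ = (pₒ − pₑ)/(1 − pₑ) = (0.7497 − 0.2566)/(1 − 0.2566) = 0.663

0.663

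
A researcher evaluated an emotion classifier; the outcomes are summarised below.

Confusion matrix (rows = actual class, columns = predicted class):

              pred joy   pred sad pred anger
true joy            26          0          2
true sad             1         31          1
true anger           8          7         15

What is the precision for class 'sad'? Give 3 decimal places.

Treat 'sad' as positive and all other classes as negative.
precision = TP/(TP+FP).
sad: TP=31, FP=0+7=7 → 31/38 = 0.8158

0.816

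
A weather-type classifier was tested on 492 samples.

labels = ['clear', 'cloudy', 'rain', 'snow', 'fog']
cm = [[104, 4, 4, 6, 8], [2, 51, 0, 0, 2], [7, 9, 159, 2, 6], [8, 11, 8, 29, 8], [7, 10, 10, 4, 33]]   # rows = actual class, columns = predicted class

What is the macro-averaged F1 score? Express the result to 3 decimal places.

Per-class F1 score (2·TP/(2·TP+FP+FN)):
  clear: TP=104, FP=2+7+8+7=24, FN=4+4+6+8=22 → 208/254 = 0.8189
  cloudy: TP=51, FP=4+9+11+10=34, FN=2+0+0+2=4 → 102/140 = 0.7286
  rain: TP=159, FP=4+0+8+10=22, FN=7+9+2+6=24 → 318/364 = 0.8736
  snow: TP=29, FP=6+0+2+4=12, FN=8+11+8+8=35 → 58/105 = 0.5524
  fog: TP=33, FP=8+2+6+8=24, FN=7+10+10+4=31 → 66/121 = 0.5455
Macro-F1 score = mean = (0.8189 + 0.7286 + 0.8736 + 0.5524 + 0.5455) / 5 = 0.704

0.704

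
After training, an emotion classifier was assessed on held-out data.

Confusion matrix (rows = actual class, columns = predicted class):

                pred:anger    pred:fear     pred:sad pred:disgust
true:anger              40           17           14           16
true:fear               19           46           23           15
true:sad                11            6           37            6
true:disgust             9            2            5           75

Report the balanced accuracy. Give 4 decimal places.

0.5868

Balanced accuracy = mean of per-class recall.
  anger: recall = 40/87 = 0.45977
  fear: recall = 46/103 = 0.44660
  sad: recall = 37/60 = 0.61667
  disgust: recall = 75/91 = 0.82418
Mean = (0.45977 + 0.44660 + 0.61667 + 0.82418) / 4 = 0.5868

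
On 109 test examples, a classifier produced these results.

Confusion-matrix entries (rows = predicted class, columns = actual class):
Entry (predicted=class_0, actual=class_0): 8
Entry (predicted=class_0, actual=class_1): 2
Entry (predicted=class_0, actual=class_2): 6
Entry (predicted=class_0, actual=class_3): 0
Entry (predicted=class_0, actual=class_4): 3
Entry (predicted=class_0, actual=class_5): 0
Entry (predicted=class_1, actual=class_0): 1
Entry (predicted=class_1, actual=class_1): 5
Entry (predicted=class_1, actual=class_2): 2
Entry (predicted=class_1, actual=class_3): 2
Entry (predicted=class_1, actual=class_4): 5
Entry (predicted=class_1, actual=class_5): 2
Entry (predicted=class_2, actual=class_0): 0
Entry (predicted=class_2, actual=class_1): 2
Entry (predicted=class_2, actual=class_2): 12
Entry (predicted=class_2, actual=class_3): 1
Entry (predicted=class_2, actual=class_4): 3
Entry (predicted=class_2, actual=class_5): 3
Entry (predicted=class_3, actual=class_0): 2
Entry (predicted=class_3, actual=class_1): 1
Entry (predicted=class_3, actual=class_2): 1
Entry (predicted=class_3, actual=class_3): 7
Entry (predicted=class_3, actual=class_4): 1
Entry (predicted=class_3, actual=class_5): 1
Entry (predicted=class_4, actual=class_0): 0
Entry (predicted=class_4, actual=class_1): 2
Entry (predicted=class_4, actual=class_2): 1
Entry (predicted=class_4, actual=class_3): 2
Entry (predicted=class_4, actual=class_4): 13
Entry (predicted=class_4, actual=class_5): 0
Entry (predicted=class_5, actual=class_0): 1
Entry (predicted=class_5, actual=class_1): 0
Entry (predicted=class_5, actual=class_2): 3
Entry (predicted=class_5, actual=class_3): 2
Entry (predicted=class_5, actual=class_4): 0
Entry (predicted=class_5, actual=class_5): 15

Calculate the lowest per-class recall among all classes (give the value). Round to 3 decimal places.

Per-class recall (TP/(TP+FN)):
  class_0: TP=8, FN=1+0+2+0+1=4 → 8/12 = 0.6667
  class_1: TP=5, FN=2+2+1+2+0=7 → 5/12 = 0.4167
  class_2: TP=12, FN=6+2+1+1+3=13 → 12/25 = 0.4800
  class_3: TP=7, FN=0+2+1+2+2=7 → 7/14 = 0.5000
  class_4: TP=13, FN=3+5+3+1+0=12 → 13/25 = 0.5200
  class_5: TP=15, FN=0+2+3+1+0=6 → 15/21 = 0.7143
Lowest is class 'class_1' with recall = 0.417.

0.417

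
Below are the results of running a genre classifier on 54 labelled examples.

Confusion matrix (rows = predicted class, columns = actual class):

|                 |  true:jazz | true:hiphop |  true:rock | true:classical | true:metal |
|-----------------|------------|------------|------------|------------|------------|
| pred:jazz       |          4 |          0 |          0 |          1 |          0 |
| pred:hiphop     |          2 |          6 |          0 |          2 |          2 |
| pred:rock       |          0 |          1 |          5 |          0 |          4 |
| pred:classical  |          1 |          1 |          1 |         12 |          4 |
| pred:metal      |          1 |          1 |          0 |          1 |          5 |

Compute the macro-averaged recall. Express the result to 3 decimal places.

0.617

Per-class recall (TP/(TP+FN)):
  jazz: TP=4, FN=2+0+1+1=4 → 4/8 = 0.5000
  hiphop: TP=6, FN=0+1+1+1=3 → 6/9 = 0.6667
  rock: TP=5, FN=0+0+1+0=1 → 5/6 = 0.8333
  classical: TP=12, FN=1+2+0+1=4 → 12/16 = 0.7500
  metal: TP=5, FN=0+2+4+4=10 → 5/15 = 0.3333
Macro-recall = mean = (0.5000 + 0.6667 + 0.8333 + 0.7500 + 0.3333) / 5 = 0.617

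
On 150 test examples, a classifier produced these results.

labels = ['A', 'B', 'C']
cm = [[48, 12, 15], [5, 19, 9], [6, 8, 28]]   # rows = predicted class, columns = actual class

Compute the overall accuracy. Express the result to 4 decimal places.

Accuracy = trace / total = (48+19+28=95) / 150 = 95/150 = 0.6333

0.6333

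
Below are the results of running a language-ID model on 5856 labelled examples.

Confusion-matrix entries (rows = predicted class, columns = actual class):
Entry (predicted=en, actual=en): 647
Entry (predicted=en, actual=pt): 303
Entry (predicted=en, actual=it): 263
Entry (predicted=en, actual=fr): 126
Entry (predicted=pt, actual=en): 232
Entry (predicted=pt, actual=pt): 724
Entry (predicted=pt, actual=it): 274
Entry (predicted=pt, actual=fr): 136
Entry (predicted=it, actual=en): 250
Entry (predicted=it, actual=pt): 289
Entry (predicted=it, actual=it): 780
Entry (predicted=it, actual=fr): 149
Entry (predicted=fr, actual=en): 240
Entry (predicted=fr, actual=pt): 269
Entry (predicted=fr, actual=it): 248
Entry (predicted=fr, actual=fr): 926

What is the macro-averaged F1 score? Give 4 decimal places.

Per-class F1 score (2·TP/(2·TP+FP+FN)):
  en: TP=647, FP=303+263+126=692, FN=232+250+240=722 → 1294/2708 = 0.47784
  pt: TP=724, FP=232+274+136=642, FN=303+289+269=861 → 1448/2951 = 0.49068
  it: TP=780, FP=250+289+149=688, FN=263+274+248=785 → 1560/3033 = 0.51434
  fr: TP=926, FP=240+269+248=757, FN=126+136+149=411 → 1852/3020 = 0.61325
Macro-F1 score = mean = (0.47784 + 0.49068 + 0.51434 + 0.61325) / 4 = 0.5240

0.5240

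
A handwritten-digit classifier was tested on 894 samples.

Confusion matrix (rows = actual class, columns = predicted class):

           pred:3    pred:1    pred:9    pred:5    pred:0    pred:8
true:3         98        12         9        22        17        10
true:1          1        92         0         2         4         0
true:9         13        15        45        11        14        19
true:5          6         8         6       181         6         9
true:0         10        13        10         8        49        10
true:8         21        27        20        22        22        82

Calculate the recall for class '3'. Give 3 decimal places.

0.583

Treat '3' as positive and all other classes as negative.
recall = TP/(TP+FN).
3: TP=98, FN=12+9+22+17+10=70 → 98/168 = 0.5833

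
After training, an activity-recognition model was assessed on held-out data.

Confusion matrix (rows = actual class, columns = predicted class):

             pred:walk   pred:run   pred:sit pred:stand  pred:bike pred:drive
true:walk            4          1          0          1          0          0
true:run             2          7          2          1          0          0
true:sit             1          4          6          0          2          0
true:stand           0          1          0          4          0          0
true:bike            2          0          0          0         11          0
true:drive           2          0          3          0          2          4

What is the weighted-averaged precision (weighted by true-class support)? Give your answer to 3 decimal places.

Per-class precision (TP/(TP+FP)):
  walk: TP=4, FP=2+1+0+2+2=7 → 4/11 = 0.3636
  run: TP=7, FP=1+4+1+0+0=6 → 7/13 = 0.5385
  sit: TP=6, FP=0+2+0+0+3=5 → 6/11 = 0.5455
  stand: TP=4, FP=1+1+0+0+0=2 → 4/6 = 0.6667
  bike: TP=11, FP=0+0+2+0+2=4 → 11/15 = 0.7333
  drive: TP=4, FP=0+0+0+0+0=0 → 4/4 = 1.0000
Weighted-precision = Σ (supportᵢ/N)·precisionᵢ with N=60: (6/60)·0.3636 + (12/60)·0.5385 + (13/60)·0.5455 + (5/60)·0.6667 + (13/60)·0.7333 + (11/60)·1.0000 = 0.660

0.660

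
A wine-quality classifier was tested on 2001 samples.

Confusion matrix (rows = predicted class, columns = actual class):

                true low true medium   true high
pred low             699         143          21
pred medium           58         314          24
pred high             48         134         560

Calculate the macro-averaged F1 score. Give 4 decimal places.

0.7686

Per-class F1 score (2·TP/(2·TP+FP+FN)):
  low: TP=699, FP=143+21=164, FN=58+48=106 → 1398/1668 = 0.83813
  medium: TP=314, FP=58+24=82, FN=143+134=277 → 628/987 = 0.63627
  high: TP=560, FP=48+134=182, FN=21+24=45 → 1120/1347 = 0.83148
Macro-F1 score = mean = (0.83813 + 0.63627 + 0.83148) / 3 = 0.7686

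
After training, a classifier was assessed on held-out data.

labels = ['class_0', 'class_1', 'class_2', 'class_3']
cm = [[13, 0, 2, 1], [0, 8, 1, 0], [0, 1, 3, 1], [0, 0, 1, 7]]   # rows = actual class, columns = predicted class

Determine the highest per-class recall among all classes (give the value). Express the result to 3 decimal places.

Per-class recall (TP/(TP+FN)):
  class_0: TP=13, FN=0+2+1=3 → 13/16 = 0.8125
  class_1: TP=8, FN=0+1+0=1 → 8/9 = 0.8889
  class_2: TP=3, FN=0+1+1=2 → 3/5 = 0.6000
  class_3: TP=7, FN=0+0+1=1 → 7/8 = 0.8750
Highest is class 'class_1' with recall = 0.889.

0.889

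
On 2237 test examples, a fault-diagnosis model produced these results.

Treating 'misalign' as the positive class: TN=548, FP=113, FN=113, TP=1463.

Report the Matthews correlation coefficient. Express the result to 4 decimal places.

MCC = (TP·TN − FP·FN) / √((TP+FP)(TP+FN)(TN+FP)(TN+FN))
Numerator = 1463·548 − 113·113 = 788955
Denominator = √(1576·1576·661·661) = √1085213893696 = 1041736.0000
MCC = 788955 / 1041736.0000 = 0.7573

0.7573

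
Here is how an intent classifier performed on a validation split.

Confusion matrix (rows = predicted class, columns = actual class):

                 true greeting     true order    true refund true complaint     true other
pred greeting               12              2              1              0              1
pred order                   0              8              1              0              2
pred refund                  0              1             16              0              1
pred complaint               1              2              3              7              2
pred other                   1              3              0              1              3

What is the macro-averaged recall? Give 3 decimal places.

0.665

Per-class recall (TP/(TP+FN)):
  greeting: TP=12, FN=0+0+1+1=2 → 12/14 = 0.8571
  order: TP=8, FN=2+1+2+3=8 → 8/16 = 0.5000
  refund: TP=16, FN=1+1+3+0=5 → 16/21 = 0.7619
  complaint: TP=7, FN=0+0+0+1=1 → 7/8 = 0.8750
  other: TP=3, FN=1+2+1+2=6 → 3/9 = 0.3333
Macro-recall = mean = (0.8571 + 0.5000 + 0.7619 + 0.8750 + 0.3333) / 5 = 0.665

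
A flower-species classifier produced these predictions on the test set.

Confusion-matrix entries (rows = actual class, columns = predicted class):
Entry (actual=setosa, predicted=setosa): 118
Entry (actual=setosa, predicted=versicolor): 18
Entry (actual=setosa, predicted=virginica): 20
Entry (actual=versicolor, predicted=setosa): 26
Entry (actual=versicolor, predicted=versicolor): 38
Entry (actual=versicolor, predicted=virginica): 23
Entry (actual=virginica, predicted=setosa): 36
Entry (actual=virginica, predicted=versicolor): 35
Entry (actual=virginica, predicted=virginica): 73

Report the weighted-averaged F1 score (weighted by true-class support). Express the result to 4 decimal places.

0.5881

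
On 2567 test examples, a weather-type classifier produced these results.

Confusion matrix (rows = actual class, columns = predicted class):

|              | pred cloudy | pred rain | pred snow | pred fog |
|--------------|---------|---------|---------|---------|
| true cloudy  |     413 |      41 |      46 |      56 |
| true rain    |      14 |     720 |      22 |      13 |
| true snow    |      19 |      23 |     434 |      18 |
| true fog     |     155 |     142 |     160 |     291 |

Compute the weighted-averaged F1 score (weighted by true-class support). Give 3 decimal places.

Per-class F1 score (2·TP/(2·TP+FP+FN)):
  cloudy: TP=413, FP=14+19+155=188, FN=41+46+56=143 → 826/1157 = 0.7139
  rain: TP=720, FP=41+23+142=206, FN=14+22+13=49 → 1440/1695 = 0.8496
  snow: TP=434, FP=46+22+160=228, FN=19+23+18=60 → 868/1156 = 0.7509
  fog: TP=291, FP=56+13+18=87, FN=155+142+160=457 → 582/1126 = 0.5169
Weighted-F1 score = Σ (supportᵢ/N)·F1 scoreᵢ with N=2567: (556/2567)·0.7139 + (769/2567)·0.8496 + (494/2567)·0.7509 + (748/2567)·0.5169 = 0.704

0.704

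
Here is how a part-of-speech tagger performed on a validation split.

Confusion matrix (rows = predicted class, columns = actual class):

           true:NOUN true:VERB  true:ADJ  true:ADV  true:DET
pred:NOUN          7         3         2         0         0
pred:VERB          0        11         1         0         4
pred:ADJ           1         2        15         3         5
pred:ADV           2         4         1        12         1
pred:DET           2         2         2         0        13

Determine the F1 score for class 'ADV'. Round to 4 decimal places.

0.6857

Take TP from the diagonal, FP from the rest of the 'ADV' prediction marginal, FN from the rest of the 'ADV' actual marginal.
F1 score = 2·TP/(2·TP+FP+FN).
ADV: TP=12, FP=2+4+1+1=8, FN=0+0+3+0=3 → 24/35 = 0.68571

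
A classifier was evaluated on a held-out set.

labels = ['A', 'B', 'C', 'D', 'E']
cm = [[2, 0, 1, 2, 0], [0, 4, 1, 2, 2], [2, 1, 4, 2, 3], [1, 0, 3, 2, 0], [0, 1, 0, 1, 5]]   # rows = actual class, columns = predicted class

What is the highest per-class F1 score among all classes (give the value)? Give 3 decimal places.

0.588

Per-class F1 score (2·TP/(2·TP+FP+FN)):
  A: TP=2, FP=0+2+1+0=3, FN=0+1+2+0=3 → 4/10 = 0.4000
  B: TP=4, FP=0+1+0+1=2, FN=0+1+2+2=5 → 8/15 = 0.5333
  C: TP=4, FP=1+1+3+0=5, FN=2+1+2+3=8 → 8/21 = 0.3810
  D: TP=2, FP=2+2+2+1=7, FN=1+0+3+0=4 → 4/15 = 0.2667
  E: TP=5, FP=0+2+3+0=5, FN=0+1+0+1=2 → 10/17 = 0.5882
Highest is class 'E' with F1 score = 0.588.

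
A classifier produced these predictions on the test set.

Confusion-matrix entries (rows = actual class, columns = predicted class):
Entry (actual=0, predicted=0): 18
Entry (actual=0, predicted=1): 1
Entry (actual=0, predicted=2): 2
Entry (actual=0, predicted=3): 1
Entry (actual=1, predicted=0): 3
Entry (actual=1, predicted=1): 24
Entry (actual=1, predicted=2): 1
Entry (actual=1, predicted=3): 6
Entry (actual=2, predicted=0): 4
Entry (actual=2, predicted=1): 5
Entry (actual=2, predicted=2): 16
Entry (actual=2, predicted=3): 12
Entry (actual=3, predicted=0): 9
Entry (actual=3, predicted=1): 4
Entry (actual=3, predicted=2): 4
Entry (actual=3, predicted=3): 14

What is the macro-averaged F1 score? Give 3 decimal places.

Per-class F1 score (2·TP/(2·TP+FP+FN)):
  0: TP=18, FP=3+4+9=16, FN=1+2+1=4 → 36/56 = 0.6429
  1: TP=24, FP=1+5+4=10, FN=3+1+6=10 → 48/68 = 0.7059
  2: TP=16, FP=2+1+4=7, FN=4+5+12=21 → 32/60 = 0.5333
  3: TP=14, FP=1+6+12=19, FN=9+4+4=17 → 28/64 = 0.4375
Macro-F1 score = mean = (0.6429 + 0.7059 + 0.5333 + 0.4375) / 4 = 0.580

0.580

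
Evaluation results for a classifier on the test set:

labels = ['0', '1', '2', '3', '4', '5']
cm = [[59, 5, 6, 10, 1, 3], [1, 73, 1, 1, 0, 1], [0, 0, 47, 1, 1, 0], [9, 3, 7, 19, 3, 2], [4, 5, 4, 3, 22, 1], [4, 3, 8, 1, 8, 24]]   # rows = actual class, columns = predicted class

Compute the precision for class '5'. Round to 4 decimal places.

Treat '5' as positive and all other classes as negative.
precision = TP/(TP+FP).
5: TP=24, FP=3+1+0+2+1=7 → 24/31 = 0.77419

0.7742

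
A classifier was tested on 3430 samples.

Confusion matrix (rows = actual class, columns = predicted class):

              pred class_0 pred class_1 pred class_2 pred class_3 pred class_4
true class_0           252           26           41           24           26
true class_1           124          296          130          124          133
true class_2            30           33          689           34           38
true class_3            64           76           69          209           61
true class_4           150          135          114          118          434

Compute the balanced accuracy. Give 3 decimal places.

0.556

Balanced accuracy = mean of per-class recall.
  class_0: recall = 252/369 = 0.6829
  class_1: recall = 296/807 = 0.3668
  class_2: recall = 689/824 = 0.8362
  class_3: recall = 209/479 = 0.4363
  class_4: recall = 434/951 = 0.4564
Mean = (0.6829 + 0.3668 + 0.8362 + 0.4363 + 0.4564) / 5 = 0.556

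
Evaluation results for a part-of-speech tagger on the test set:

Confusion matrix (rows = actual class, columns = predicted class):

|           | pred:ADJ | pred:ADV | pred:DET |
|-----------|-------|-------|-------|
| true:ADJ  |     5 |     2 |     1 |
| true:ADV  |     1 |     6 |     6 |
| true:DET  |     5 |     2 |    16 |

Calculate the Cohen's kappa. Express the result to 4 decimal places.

0.3709

Observed agreement pₒ = trace/N = 27/44 = 0.61364
Expected agreement pₑ = Σ (rowᵢ·colᵢ)/N² = (8·11 + 13·10 + 23·23)/44² = 0.38585
κ = (pₒ − pₑ)/(1 − pₑ) = (0.61364 − 0.38585)/(1 − 0.38585) = 0.3709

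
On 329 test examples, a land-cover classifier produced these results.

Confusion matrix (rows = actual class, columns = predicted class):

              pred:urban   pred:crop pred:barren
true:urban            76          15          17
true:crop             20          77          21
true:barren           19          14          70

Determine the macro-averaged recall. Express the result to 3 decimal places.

Per-class recall (TP/(TP+FN)):
  urban: TP=76, FN=15+17=32 → 76/108 = 0.7037
  crop: TP=77, FN=20+21=41 → 77/118 = 0.6525
  barren: TP=70, FN=19+14=33 → 70/103 = 0.6796
Macro-recall = mean = (0.7037 + 0.6525 + 0.6796) / 3 = 0.679

0.679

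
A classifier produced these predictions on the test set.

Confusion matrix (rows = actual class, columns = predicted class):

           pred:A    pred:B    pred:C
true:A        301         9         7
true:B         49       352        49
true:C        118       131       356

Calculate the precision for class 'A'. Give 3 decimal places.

One-vs-rest for 'A': TP = diagonal; FP = other classes predicted 'A'; FN = 'A' predicted as other.
precision = TP/(TP+FP).
A: TP=301, FP=49+118=167 → 301/468 = 0.6432

0.643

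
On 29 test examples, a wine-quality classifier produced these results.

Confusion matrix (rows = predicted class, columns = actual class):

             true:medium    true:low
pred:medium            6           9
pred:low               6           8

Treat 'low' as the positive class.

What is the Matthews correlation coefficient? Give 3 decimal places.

-0.029

MCC = (TP·TN − FP·FN) / √((TP+FP)(TP+FN)(TN+FP)(TN+FN))
Numerator = 8·6 − 6·9 = -6
Denominator = √(14·17·12·15) = √42840 = 206.9783
MCC = -6 / 206.9783 = -0.029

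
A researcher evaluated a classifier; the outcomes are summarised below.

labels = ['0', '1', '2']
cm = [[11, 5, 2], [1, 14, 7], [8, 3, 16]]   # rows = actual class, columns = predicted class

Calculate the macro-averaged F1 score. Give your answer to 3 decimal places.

Per-class F1 score (2·TP/(2·TP+FP+FN)):
  0: TP=11, FP=1+8=9, FN=5+2=7 → 22/38 = 0.5789
  1: TP=14, FP=5+3=8, FN=1+7=8 → 28/44 = 0.6364
  2: TP=16, FP=2+7=9, FN=8+3=11 → 32/52 = 0.6154
Macro-F1 score = mean = (0.5789 + 0.6364 + 0.6154) / 3 = 0.610

0.610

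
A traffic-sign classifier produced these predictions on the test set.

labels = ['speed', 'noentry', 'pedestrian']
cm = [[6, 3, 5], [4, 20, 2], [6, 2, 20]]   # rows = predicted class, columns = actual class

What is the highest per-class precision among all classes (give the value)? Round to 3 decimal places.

Per-class precision (TP/(TP+FP)):
  speed: TP=6, FP=3+5=8 → 6/14 = 0.4286
  noentry: TP=20, FP=4+2=6 → 20/26 = 0.7692
  pedestrian: TP=20, FP=6+2=8 → 20/28 = 0.7143
Highest is class 'noentry' with precision = 0.769.

0.769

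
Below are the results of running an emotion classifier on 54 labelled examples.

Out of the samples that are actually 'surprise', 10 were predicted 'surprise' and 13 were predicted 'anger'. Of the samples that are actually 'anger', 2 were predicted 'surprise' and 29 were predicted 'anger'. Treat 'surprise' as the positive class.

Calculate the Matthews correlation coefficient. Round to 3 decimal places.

MCC = (TP·TN − FP·FN) / √((TP+FP)(TP+FN)(TN+FP)(TN+FN))
Numerator = 10·29 − 2·13 = 264
Denominator = √(12·23·31·42) = √359352 = 599.4598
MCC = 264 / 599.4598 = 0.440

0.440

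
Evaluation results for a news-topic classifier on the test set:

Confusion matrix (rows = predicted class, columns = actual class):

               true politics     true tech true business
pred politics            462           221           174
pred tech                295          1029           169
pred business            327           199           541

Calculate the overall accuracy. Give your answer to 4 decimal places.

0.5947

Accuracy = trace / total = (462+1029+541=2032) / 3417 = 2032/3417 = 0.5947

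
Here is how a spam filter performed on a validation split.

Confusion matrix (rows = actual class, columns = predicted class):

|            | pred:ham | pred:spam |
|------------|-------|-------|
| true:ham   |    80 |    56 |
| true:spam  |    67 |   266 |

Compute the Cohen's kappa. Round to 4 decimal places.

0.3780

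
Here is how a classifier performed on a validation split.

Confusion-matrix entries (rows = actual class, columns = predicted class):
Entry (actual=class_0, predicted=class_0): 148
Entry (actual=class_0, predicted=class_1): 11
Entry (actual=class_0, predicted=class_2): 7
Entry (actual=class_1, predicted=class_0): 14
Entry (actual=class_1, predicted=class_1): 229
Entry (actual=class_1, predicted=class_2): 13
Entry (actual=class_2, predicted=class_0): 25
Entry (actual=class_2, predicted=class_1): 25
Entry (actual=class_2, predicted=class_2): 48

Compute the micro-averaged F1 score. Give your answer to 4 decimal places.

Micro-averaging pools counts across classes: ΣTP=425, ΣFP=95, ΣFN=95.
Micro-F1 score = 2·TP/(2·TP+FP+FN) on pooled counts = 0.8173 (equals overall accuracy in single-label multiclass).

0.8173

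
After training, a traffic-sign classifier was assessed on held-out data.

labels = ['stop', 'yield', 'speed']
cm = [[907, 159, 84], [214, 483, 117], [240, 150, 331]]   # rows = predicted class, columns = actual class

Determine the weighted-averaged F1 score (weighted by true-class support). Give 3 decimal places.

Per-class F1 score (2·TP/(2·TP+FP+FN)):
  stop: TP=907, FP=159+84=243, FN=214+240=454 → 1814/2511 = 0.7224
  yield: TP=483, FP=214+117=331, FN=159+150=309 → 966/1606 = 0.6015
  speed: TP=331, FP=240+150=390, FN=84+117=201 → 662/1253 = 0.5283
Weighted-F1 score = Σ (supportᵢ/N)·F1 scoreᵢ with N=2685: (1361/2685)·0.7224 + (792/2685)·0.6015 + (532/2685)·0.5283 = 0.648

0.648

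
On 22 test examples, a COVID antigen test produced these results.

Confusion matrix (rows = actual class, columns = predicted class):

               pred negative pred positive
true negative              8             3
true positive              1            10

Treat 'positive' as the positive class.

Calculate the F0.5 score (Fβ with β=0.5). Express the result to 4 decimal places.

Fβ = (1+β²)·TP / ((1+β²)·TP + β²·FN + FP), with β²=1/4
= 1.25·10 / (1.25·10 + 0.25·1 + 3) = 0.7937

0.7937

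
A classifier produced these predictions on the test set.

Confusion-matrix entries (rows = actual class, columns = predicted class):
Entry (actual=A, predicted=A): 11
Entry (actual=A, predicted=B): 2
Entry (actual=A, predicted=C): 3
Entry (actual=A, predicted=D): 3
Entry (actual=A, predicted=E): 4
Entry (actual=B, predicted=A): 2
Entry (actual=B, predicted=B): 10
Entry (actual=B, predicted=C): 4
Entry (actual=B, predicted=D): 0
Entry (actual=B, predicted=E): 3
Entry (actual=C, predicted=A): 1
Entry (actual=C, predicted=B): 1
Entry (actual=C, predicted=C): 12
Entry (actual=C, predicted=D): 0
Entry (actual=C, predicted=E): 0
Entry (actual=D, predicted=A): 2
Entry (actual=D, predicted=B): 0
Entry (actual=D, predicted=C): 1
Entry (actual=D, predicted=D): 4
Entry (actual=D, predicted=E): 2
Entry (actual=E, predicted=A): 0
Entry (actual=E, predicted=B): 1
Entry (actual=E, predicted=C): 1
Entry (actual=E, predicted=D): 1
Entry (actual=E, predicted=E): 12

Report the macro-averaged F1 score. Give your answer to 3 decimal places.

0.599

Per-class F1 score (2·TP/(2·TP+FP+FN)):
  A: TP=11, FP=2+1+2+0=5, FN=2+3+3+4=12 → 22/39 = 0.5641
  B: TP=10, FP=2+1+0+1=4, FN=2+4+0+3=9 → 20/33 = 0.6061
  C: TP=12, FP=3+4+1+1=9, FN=1+1+0+0=2 → 24/35 = 0.6857
  D: TP=4, FP=3+0+0+1=4, FN=2+0+1+2=5 → 8/17 = 0.4706
  E: TP=12, FP=4+3+0+2=9, FN=0+1+1+1=3 → 24/36 = 0.6667
Macro-F1 score = mean = (0.5641 + 0.6061 + 0.6857 + 0.4706 + 0.6667) / 5 = 0.599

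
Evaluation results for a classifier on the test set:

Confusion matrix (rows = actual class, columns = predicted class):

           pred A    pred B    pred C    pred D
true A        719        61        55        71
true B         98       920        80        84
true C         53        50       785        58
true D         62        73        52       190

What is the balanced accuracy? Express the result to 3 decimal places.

0.726

Balanced accuracy = mean of per-class recall.
  A: recall = 719/906 = 0.7936
  B: recall = 920/1182 = 0.7783
  C: recall = 785/946 = 0.8298
  D: recall = 190/377 = 0.5040
Mean = (0.7936 + 0.7783 + 0.8298 + 0.5040) / 4 = 0.726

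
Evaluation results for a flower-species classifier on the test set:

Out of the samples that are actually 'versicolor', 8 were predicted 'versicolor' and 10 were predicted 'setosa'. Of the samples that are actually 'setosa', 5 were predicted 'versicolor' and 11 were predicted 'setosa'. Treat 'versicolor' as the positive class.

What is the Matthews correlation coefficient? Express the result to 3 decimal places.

0.136

MCC = (TP·TN − FP·FN) / √((TP+FP)(TP+FN)(TN+FP)(TN+FN))
Numerator = 8·11 − 5·10 = 38
Denominator = √(13·18·16·21) = √78624 = 280.3997
MCC = 38 / 280.3997 = 0.136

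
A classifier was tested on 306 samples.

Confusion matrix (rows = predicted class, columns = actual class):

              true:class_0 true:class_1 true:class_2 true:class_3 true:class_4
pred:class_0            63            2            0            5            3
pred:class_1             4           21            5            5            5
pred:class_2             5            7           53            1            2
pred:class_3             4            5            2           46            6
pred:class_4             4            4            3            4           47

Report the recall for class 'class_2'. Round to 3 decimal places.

One-vs-rest for 'class_2': TP = diagonal; FP = other classes predicted 'class_2'; FN = 'class_2' predicted as other.
recall = TP/(TP+FN).
class_2: TP=53, FN=0+5+2+3=10 → 53/63 = 0.8413

0.841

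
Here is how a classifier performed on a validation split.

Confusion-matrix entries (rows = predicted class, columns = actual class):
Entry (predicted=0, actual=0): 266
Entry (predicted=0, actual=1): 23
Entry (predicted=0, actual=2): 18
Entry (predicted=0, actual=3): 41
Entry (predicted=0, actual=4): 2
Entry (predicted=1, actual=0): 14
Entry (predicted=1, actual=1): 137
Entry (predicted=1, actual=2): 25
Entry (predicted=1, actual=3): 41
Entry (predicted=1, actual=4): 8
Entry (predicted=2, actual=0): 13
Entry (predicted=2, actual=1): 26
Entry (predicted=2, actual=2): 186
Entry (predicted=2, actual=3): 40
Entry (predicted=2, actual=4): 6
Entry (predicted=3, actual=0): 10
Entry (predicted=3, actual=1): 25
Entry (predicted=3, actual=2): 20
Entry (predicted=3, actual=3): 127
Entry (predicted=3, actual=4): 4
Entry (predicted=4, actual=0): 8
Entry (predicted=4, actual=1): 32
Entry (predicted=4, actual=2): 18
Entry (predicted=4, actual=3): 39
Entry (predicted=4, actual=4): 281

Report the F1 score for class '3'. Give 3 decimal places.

0.536

Take TP from the diagonal, FP from the rest of the '3' prediction marginal, FN from the rest of the '3' actual marginal.
F1 score = 2·TP/(2·TP+FP+FN).
3: TP=127, FP=10+25+20+4=59, FN=41+41+40+39=161 → 254/474 = 0.5359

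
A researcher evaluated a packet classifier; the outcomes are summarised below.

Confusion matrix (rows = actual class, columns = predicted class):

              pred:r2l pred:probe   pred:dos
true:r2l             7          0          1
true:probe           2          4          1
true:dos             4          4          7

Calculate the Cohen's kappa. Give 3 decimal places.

0.405

Observed agreement pₒ = trace/N = 18/30 = 0.6000
Expected agreement pₑ = Σ (rowᵢ·colᵢ)/N² = (8·13 + 7·8 + 15·9)/30² = 0.3278
κ = (pₒ − pₑ)/(1 − pₑ) = (0.6000 − 0.3278)/(1 − 0.3278) = 0.405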